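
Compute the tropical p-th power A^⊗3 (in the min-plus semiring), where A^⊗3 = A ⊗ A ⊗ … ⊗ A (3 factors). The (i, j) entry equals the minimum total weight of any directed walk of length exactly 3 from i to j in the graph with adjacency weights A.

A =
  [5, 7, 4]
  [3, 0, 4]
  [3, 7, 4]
A^⊗3 =
  [10, 7, 11]
  [3, 0, 4]
  [10, 7, 11]

Each entry (A^⊗3)_ij equals the minimum over all length-3 walks i = v_0 → v_1 → … → v_3 = j of Σ_t A[v_t][v_{t+1}]. For example, for (i, j) = (0, 2) we minimise over 9 possible intermediate vertex sequences; the minimum is 11, attained along the walk 0 → 1 → 1 → 2.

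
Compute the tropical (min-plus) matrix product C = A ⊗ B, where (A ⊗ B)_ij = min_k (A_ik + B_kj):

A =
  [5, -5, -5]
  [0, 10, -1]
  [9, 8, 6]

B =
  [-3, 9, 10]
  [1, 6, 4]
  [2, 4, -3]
A ⊗ B =
  [-4, -1, -8]
  [-3, 3, -4]
  [6, 10, 3]

Apply the min-plus product entry-by-entry:
  C[0][0] = min over k of (A[0][0] + B[0][0] = 5 + -3 = 2, A[0][1] + B[1][0] = -5 + 1 = -4, A[0][2] + B[2][0] = -5 + 2 = -3) = -4 (attained at k = 1)
  C[0][1] = min over k of (A[0][0] + B[0][1] = 5 + 9 = 14, A[0][1] + B[1][1] = -5 + 6 = 1, A[0][2] + B[2][1] = -5 + 4 = -1) = -1 (attained at k = 2)
  C[0][2] = min over k of (A[0][0] + B[0][2] = 5 + 10 = 15, A[0][1] + B[1][2] = -5 + 4 = -1, A[0][2] + B[2][2] = -5 + -3 = -8) = -8 (attained at k = 2)
  C[1][0] = min over k of (A[1][0] + B[0][0] = 0 + -3 = -3, A[1][1] + B[1][0] = 10 + 1 = 11, A[1][2] + B[2][0] = -1 + 2 = 1) = -3 (attained at k = 0)
  C[1][1] = min over k of (A[1][0] + B[0][1] = 0 + 9 = 9, A[1][1] + B[1][1] = 10 + 6 = 16, A[1][2] + B[2][1] = -1 + 4 = 3) = 3 (attained at k = 2)
  C[1][2] = min over k of (A[1][0] + B[0][2] = 0 + 10 = 10, A[1][1] + B[1][2] = 10 + 4 = 14, A[1][2] + B[2][2] = -1 + -3 = -4) = -4 (attained at k = 2)
  C[2][0] = min over k of (A[2][0] + B[0][0] = 9 + -3 = 6, A[2][1] + B[1][0] = 8 + 1 = 9, A[2][2] + B[2][0] = 6 + 2 = 8) = 6 (attained at k = 0)
  C[2][1] = min over k of (A[2][0] + B[0][1] = 9 + 9 = 18, A[2][1] + B[1][1] = 8 + 6 = 14, A[2][2] + B[2][1] = 6 + 4 = 10) = 10 (attained at k = 2)
  C[2][2] = min over k of (A[2][0] + B[0][2] = 9 + 10 = 19, A[2][1] + B[1][2] = 8 + 4 = 12, A[2][2] + B[2][2] = 6 + -3 = 3) = 3 (attained at k = 2)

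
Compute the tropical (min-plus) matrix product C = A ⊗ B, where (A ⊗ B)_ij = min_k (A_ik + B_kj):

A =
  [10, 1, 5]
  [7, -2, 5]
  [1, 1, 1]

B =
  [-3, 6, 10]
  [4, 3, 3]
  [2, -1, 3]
A ⊗ B =
  [5, 4, 4]
  [2, 1, 1]
  [-2, 0, 4]

Apply the min-plus product entry-by-entry:
  C[0][0] = min over k of (A[0][0] + B[0][0] = 10 + -3 = 7, A[0][1] + B[1][0] = 1 + 4 = 5, A[0][2] + B[2][0] = 5 + 2 = 7) = 5 (attained at k = 1)
  C[0][1] = min over k of (A[0][0] + B[0][1] = 10 + 6 = 16, A[0][1] + B[1][1] = 1 + 3 = 4, A[0][2] + B[2][1] = 5 + -1 = 4) = 4 (attained at k = 1)
  C[0][2] = min over k of (A[0][0] + B[0][2] = 10 + 10 = 20, A[0][1] + B[1][2] = 1 + 3 = 4, A[0][2] + B[2][2] = 5 + 3 = 8) = 4 (attained at k = 1)
  C[1][0] = min over k of (A[1][0] + B[0][0] = 7 + -3 = 4, A[1][1] + B[1][0] = -2 + 4 = 2, A[1][2] + B[2][0] = 5 + 2 = 7) = 2 (attained at k = 1)
  C[1][1] = min over k of (A[1][0] + B[0][1] = 7 + 6 = 13, A[1][1] + B[1][1] = -2 + 3 = 1, A[1][2] + B[2][1] = 5 + -1 = 4) = 1 (attained at k = 1)
  C[1][2] = min over k of (A[1][0] + B[0][2] = 7 + 10 = 17, A[1][1] + B[1][2] = -2 + 3 = 1, A[1][2] + B[2][2] = 5 + 3 = 8) = 1 (attained at k = 1)
  C[2][0] = min over k of (A[2][0] + B[0][0] = 1 + -3 = -2, A[2][1] + B[1][0] = 1 + 4 = 5, A[2][2] + B[2][0] = 1 + 2 = 3) = -2 (attained at k = 0)
  C[2][1] = min over k of (A[2][0] + B[0][1] = 1 + 6 = 7, A[2][1] + B[1][1] = 1 + 3 = 4, A[2][2] + B[2][1] = 1 + -1 = 0) = 0 (attained at k = 2)
  C[2][2] = min over k of (A[2][0] + B[0][2] = 1 + 10 = 11, A[2][1] + B[1][2] = 1 + 3 = 4, A[2][2] + B[2][2] = 1 + 3 = 4) = 4 (attained at k = 1)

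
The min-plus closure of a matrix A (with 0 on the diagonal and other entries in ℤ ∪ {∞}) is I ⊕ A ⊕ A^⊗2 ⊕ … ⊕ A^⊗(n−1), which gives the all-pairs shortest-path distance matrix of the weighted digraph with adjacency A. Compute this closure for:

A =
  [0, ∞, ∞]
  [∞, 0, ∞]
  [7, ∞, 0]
Closure =
  [0, ∞, ∞]
  [∞, 0, ∞]
  [7, ∞, 0]

This is the Floyd-Warshall all-pairs shortest-path computation. For each intermediate vertex k = 0, 1, …, 2, update dist[i][j] ← min(dist[i][j], dist[i][k] + dist[k][j]). The final matrix gives, for each (i, j), the minimum total weight of any directed path from i to j (possibly empty when i = j).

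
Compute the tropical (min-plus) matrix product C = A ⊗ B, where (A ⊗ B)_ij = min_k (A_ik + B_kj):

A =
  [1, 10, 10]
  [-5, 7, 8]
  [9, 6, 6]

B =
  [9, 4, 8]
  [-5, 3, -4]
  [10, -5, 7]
A ⊗ B =
  [5, 5, 6]
  [2, -1, 3]
  [1, 1, 2]

Apply the min-plus product entry-by-entry:
  C[0][0] = min over k of (A[0][0] + B[0][0] = 1 + 9 = 10, A[0][1] + B[1][0] = 10 + -5 = 5, A[0][2] + B[2][0] = 10 + 10 = 20) = 5 (attained at k = 1)
  C[0][1] = min over k of (A[0][0] + B[0][1] = 1 + 4 = 5, A[0][1] + B[1][1] = 10 + 3 = 13, A[0][2] + B[2][1] = 10 + -5 = 5) = 5 (attained at k = 0)
  C[0][2] = min over k of (A[0][0] + B[0][2] = 1 + 8 = 9, A[0][1] + B[1][2] = 10 + -4 = 6, A[0][2] + B[2][2] = 10 + 7 = 17) = 6 (attained at k = 1)
  C[1][0] = min over k of (A[1][0] + B[0][0] = -5 + 9 = 4, A[1][1] + B[1][0] = 7 + -5 = 2, A[1][2] + B[2][0] = 8 + 10 = 18) = 2 (attained at k = 1)
  C[1][1] = min over k of (A[1][0] + B[0][1] = -5 + 4 = -1, A[1][1] + B[1][1] = 7 + 3 = 10, A[1][2] + B[2][1] = 8 + -5 = 3) = -1 (attained at k = 0)
  C[1][2] = min over k of (A[1][0] + B[0][2] = -5 + 8 = 3, A[1][1] + B[1][2] = 7 + -4 = 3, A[1][2] + B[2][2] = 8 + 7 = 15) = 3 (attained at k = 0)
  C[2][0] = min over k of (A[2][0] + B[0][0] = 9 + 9 = 18, A[2][1] + B[1][0] = 6 + -5 = 1, A[2][2] + B[2][0] = 6 + 10 = 16) = 1 (attained at k = 1)
  C[2][1] = min over k of (A[2][0] + B[0][1] = 9 + 4 = 13, A[2][1] + B[1][1] = 6 + 3 = 9, A[2][2] + B[2][1] = 6 + -5 = 1) = 1 (attained at k = 2)
  C[2][2] = min over k of (A[2][0] + B[0][2] = 9 + 8 = 17, A[2][1] + B[1][2] = 6 + -4 = 2, A[2][2] + B[2][2] = 6 + 7 = 13) = 2 (attained at k = 1)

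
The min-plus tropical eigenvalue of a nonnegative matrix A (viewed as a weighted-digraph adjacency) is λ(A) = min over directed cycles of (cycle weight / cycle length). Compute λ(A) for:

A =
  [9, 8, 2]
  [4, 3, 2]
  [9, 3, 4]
λ(A) = 5/2

Enumerate directed cycles and compute their means (weight / length). Sample:
  cycle 0 → 0: weight = 9, length = 1, mean = 9/1 ≈ 9.000
  cycle 1 → 1: weight = 3, length = 1, mean = 3/1 ≈ 3.000
  cycle 2 → 2: weight = 4, length = 1, mean = 4/1 ≈ 4.000
  cycle 0 → 1 → 0: weight = 12, length = 2, mean = 12/2 ≈ 6.000
  cycle 0 → 2 → 0: weight = 11, length = 2, mean = 11/2 ≈ 5.500
  cycle 1 → 0 → 1: weight = 12, length = 2, mean = 12/2 ≈ 6.000
Minimum mean = 2.500, attained e.g. along the cycle 1 → 2 → 1 with weight 5 and length 2. So λ(A) = 5/2 = 5/2.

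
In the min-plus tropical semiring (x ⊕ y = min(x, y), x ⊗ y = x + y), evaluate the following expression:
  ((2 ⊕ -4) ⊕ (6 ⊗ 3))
((2 ⊕ -4) ⊕ (6 ⊗ 3)) = -4

Expand innermost to outermost. Recall ⊕ takes the minimum of its arguments and ⊗ takes their sum. Working out the expression ((2 ⊕ -4) ⊕ (6 ⊗ 3)) gives -4.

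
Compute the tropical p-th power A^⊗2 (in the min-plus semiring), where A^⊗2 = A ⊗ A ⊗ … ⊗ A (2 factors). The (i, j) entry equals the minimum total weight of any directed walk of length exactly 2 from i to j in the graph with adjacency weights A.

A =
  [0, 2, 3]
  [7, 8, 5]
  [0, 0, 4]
A^⊗2 =
  [0, 2, 3]
  [5, 5, 9]
  [0, 2, 3]

Each entry (A^⊗2)_ij equals the minimum over all length-2 walks i = v_0 → v_1 → … → v_2 = j of Σ_t A[v_t][v_{t+1}]. For example, for (i, j) = (0, 2) we minimise over 3 possible intermediate vertex sequences; the minimum is 3, attained along the walk 0 → 0 → 2.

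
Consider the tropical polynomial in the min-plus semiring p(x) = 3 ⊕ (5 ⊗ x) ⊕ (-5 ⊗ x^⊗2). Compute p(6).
p(6) = 3

A tropical monomial a ⊗ x^⊗i evaluates to a + i · x. Evaluating each term at x = 6:
  Term 0 contributes 3 + 0 · 6 = 3
  Term 1 contributes 5 + 1 · 6 = 11
  Term 2 contributes -5 + 2 · 6 = 7
p(6) = ⊕ of these = min[3, 11, 7] = 3.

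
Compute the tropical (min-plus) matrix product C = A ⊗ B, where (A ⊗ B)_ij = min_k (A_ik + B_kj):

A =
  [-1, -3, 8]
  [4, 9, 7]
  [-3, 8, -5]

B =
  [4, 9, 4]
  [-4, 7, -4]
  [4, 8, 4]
A ⊗ B =
  [-7, 4, -7]
  [5, 13, 5]
  [-1, 3, -1]

Apply the min-plus product entry-by-entry:
  C[0][0] = min over k of (A[0][0] + B[0][0] = -1 + 4 = 3, A[0][1] + B[1][0] = -3 + -4 = -7, A[0][2] + B[2][0] = 8 + 4 = 12) = -7 (attained at k = 1)
  C[0][1] = min over k of (A[0][0] + B[0][1] = -1 + 9 = 8, A[0][1] + B[1][1] = -3 + 7 = 4, A[0][2] + B[2][1] = 8 + 8 = 16) = 4 (attained at k = 1)
  C[0][2] = min over k of (A[0][0] + B[0][2] = -1 + 4 = 3, A[0][1] + B[1][2] = -3 + -4 = -7, A[0][2] + B[2][2] = 8 + 4 = 12) = -7 (attained at k = 1)
  C[1][0] = min over k of (A[1][0] + B[0][0] = 4 + 4 = 8, A[1][1] + B[1][0] = 9 + -4 = 5, A[1][2] + B[2][0] = 7 + 4 = 11) = 5 (attained at k = 1)
  C[1][1] = min over k of (A[1][0] + B[0][1] = 4 + 9 = 13, A[1][1] + B[1][1] = 9 + 7 = 16, A[1][2] + B[2][1] = 7 + 8 = 15) = 13 (attained at k = 0)
  C[1][2] = min over k of (A[1][0] + B[0][2] = 4 + 4 = 8, A[1][1] + B[1][2] = 9 + -4 = 5, A[1][2] + B[2][2] = 7 + 4 = 11) = 5 (attained at k = 1)
  C[2][0] = min over k of (A[2][0] + B[0][0] = -3 + 4 = 1, A[2][1] + B[1][0] = 8 + -4 = 4, A[2][2] + B[2][0] = -5 + 4 = -1) = -1 (attained at k = 2)
  C[2][1] = min over k of (A[2][0] + B[0][1] = -3 + 9 = 6, A[2][1] + B[1][1] = 8 + 7 = 15, A[2][2] + B[2][1] = -5 + 8 = 3) = 3 (attained at k = 2)
  C[2][2] = min over k of (A[2][0] + B[0][2] = -3 + 4 = 1, A[2][1] + B[1][2] = 8 + -4 = 4, A[2][2] + B[2][2] = -5 + 4 = -1) = -1 (attained at k = 2)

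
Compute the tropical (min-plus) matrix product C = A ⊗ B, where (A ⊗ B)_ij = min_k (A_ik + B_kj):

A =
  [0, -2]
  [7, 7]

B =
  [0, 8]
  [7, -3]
A ⊗ B =
  [0, -5]
  [7, 4]

Apply the min-plus product entry-by-entry:
  C[0][0] = min over k of (A[0][0] + B[0][0] = 0 + 0 = 0, A[0][1] + B[1][0] = -2 + 7 = 5) = 0 (attained at k = 0)
  C[0][1] = min over k of (A[0][0] + B[0][1] = 0 + 8 = 8, A[0][1] + B[1][1] = -2 + -3 = -5) = -5 (attained at k = 1)
  C[1][0] = min over k of (A[1][0] + B[0][0] = 7 + 0 = 7, A[1][1] + B[1][0] = 7 + 7 = 14) = 7 (attained at k = 0)
  C[1][1] = min over k of (A[1][0] + B[0][1] = 7 + 8 = 15, A[1][1] + B[1][1] = 7 + -3 = 4) = 4 (attained at k = 1)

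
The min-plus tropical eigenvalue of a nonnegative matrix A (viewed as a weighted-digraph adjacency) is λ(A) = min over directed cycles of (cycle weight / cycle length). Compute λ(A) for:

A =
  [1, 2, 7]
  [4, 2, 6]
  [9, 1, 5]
λ(A) = 1

Enumerate directed cycles and compute their means (weight / length). Sample:
  cycle 0 → 0: weight = 1, length = 1, mean = 1/1 ≈ 1.000
  cycle 1 → 1: weight = 2, length = 1, mean = 2/1 ≈ 2.000
  cycle 2 → 2: weight = 5, length = 1, mean = 5/1 ≈ 5.000
  cycle 0 → 1 → 0: weight = 6, length = 2, mean = 6/2 ≈ 3.000
  cycle 0 → 2 → 0: weight = 16, length = 2, mean = 16/2 ≈ 8.000
  cycle 1 → 0 → 1: weight = 6, length = 2, mean = 6/2 ≈ 3.000
Minimum mean = 1.000, attained e.g. along the cycle 0 → 0 with weight 1 and length 1. So λ(A) = 1/1 = 1.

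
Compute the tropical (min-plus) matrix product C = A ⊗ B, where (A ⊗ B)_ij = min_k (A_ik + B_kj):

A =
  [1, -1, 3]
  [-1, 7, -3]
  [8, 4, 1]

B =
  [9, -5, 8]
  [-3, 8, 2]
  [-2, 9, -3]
A ⊗ B =
  [-4, -4, 0]
  [-5, -6, -6]
  [-1, 3, -2]

Apply the min-plus product entry-by-entry:
  C[0][0] = min over k of (A[0][0] + B[0][0] = 1 + 9 = 10, A[0][1] + B[1][0] = -1 + -3 = -4, A[0][2] + B[2][0] = 3 + -2 = 1) = -4 (attained at k = 1)
  C[0][1] = min over k of (A[0][0] + B[0][1] = 1 + -5 = -4, A[0][1] + B[1][1] = -1 + 8 = 7, A[0][2] + B[2][1] = 3 + 9 = 12) = -4 (attained at k = 0)
  C[0][2] = min over k of (A[0][0] + B[0][2] = 1 + 8 = 9, A[0][1] + B[1][2] = -1 + 2 = 1, A[0][2] + B[2][2] = 3 + -3 = 0) = 0 (attained at k = 2)
  C[1][0] = min over k of (A[1][0] + B[0][0] = -1 + 9 = 8, A[1][1] + B[1][0] = 7 + -3 = 4, A[1][2] + B[2][0] = -3 + -2 = -5) = -5 (attained at k = 2)
  C[1][1] = min over k of (A[1][0] + B[0][1] = -1 + -5 = -6, A[1][1] + B[1][1] = 7 + 8 = 15, A[1][2] + B[2][1] = -3 + 9 = 6) = -6 (attained at k = 0)
  C[1][2] = min over k of (A[1][0] + B[0][2] = -1 + 8 = 7, A[1][1] + B[1][2] = 7 + 2 = 9, A[1][2] + B[2][2] = -3 + -3 = -6) = -6 (attained at k = 2)
  C[2][0] = min over k of (A[2][0] + B[0][0] = 8 + 9 = 17, A[2][1] + B[1][0] = 4 + -3 = 1, A[2][2] + B[2][0] = 1 + -2 = -1) = -1 (attained at k = 2)
  C[2][1] = min over k of (A[2][0] + B[0][1] = 8 + -5 = 3, A[2][1] + B[1][1] = 4 + 8 = 12, A[2][2] + B[2][1] = 1 + 9 = 10) = 3 (attained at k = 0)
  C[2][2] = min over k of (A[2][0] + B[0][2] = 8 + 8 = 16, A[2][1] + B[1][2] = 4 + 2 = 6, A[2][2] + B[2][2] = 1 + -3 = -2) = -2 (attained at k = 2)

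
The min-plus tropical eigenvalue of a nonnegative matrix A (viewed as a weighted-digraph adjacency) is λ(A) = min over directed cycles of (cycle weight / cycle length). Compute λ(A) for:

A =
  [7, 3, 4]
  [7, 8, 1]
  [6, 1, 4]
λ(A) = 1

Enumerate directed cycles and compute their means (weight / length). Sample:
  cycle 0 → 0: weight = 7, length = 1, mean = 7/1 ≈ 7.000
  cycle 1 → 1: weight = 8, length = 1, mean = 8/1 ≈ 8.000
  cycle 2 → 2: weight = 4, length = 1, mean = 4/1 ≈ 4.000
  cycle 0 → 1 → 0: weight = 10, length = 2, mean = 10/2 ≈ 5.000
  cycle 0 → 2 → 0: weight = 10, length = 2, mean = 10/2 ≈ 5.000
  cycle 1 → 0 → 1: weight = 10, length = 2, mean = 10/2 ≈ 5.000
Minimum mean = 1.000, attained e.g. along the cycle 1 → 2 → 1 with weight 2 and length 2. So λ(A) = 2/2 = 1.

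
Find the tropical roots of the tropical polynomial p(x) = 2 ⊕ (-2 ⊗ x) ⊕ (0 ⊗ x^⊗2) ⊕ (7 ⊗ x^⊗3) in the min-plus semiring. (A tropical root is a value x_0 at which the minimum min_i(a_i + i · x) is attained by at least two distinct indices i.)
Roots: {-7, -2, 4}

Each tropical root is a break point of the lower envelope of the lines y = a_i + i · x (there are 4 lines, with slopes 0, 1, ..., 3). Only the lines that attain the minimum somewhere contribute to roots; other lines are dominated. Here the surviving (envelope) indices are i = 3, i = 2, i = 1, i = 0.
Intersections between consecutive envelope lines give the roots: for adjacent envelope indices i < j the intersection is x = (a_i − a_j) / (j − i). Reading off the sorted break points: {-7, -2, 4}.
Verification: at each break x_0, at least two indices attain the minimum of min_i(a_i + i · x_0).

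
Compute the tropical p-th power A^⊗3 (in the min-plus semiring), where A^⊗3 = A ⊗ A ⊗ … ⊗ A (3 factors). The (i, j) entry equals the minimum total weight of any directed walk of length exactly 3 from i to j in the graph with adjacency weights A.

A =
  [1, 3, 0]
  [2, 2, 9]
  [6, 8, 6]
A^⊗3 =
  [3, 5, 2]
  [4, 6, 3]
  [8, 10, 7]

Each entry (A^⊗3)_ij equals the minimum over all length-3 walks i = v_0 → v_1 → … → v_3 = j of Σ_t A[v_t][v_{t+1}]. For example, for (i, j) = (0, 2) we minimise over 9 possible intermediate vertex sequences; the minimum is 2, attained along the walk 0 → 0 → 0 → 2.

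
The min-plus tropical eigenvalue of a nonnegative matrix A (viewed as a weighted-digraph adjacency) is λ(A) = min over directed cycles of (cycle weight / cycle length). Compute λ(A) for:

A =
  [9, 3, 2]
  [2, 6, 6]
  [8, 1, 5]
λ(A) = 5/3

Enumerate directed cycles and compute their means (weight / length). Sample:
  cycle 0 → 0: weight = 9, length = 1, mean = 9/1 ≈ 9.000
  cycle 1 → 1: weight = 6, length = 1, mean = 6/1 ≈ 6.000
  cycle 2 → 2: weight = 5, length = 1, mean = 5/1 ≈ 5.000
  cycle 0 → 1 → 0: weight = 5, length = 2, mean = 5/2 ≈ 2.500
  cycle 0 → 2 → 0: weight = 10, length = 2, mean = 10/2 ≈ 5.000
  cycle 1 → 0 → 1: weight = 5, length = 2, mean = 5/2 ≈ 2.500
Minimum mean = 1.667, attained e.g. along the cycle 0 → 2 → 1 → 0 with weight 5 and length 3. So λ(A) = 5/3 = 5/3.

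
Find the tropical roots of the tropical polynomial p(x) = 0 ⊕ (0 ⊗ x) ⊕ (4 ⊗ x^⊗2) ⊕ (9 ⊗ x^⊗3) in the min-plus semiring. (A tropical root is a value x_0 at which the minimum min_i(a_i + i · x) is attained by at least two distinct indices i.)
Roots: {-5, -4, 0}

Each tropical root is a break point of the lower envelope of the lines y = a_i + i · x (there are 4 lines, with slopes 0, 1, ..., 3). Only the lines that attain the minimum somewhere contribute to roots; other lines are dominated. Here the surviving (envelope) indices are i = 3, i = 2, i = 1, i = 0.
Intersections between consecutive envelope lines give the roots: for adjacent envelope indices i < j the intersection is x = (a_i − a_j) / (j − i). Reading off the sorted break points: {-5, -4, 0}.
Verification: at each break x_0, at least two indices attain the minimum of min_i(a_i + i · x_0).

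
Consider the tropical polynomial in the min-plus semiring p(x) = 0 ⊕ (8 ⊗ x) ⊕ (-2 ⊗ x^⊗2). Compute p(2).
p(2) = 0

A tropical monomial a ⊗ x^⊗i evaluates to a + i · x. Evaluating each term at x = 2:
  Term 0 contributes 0 + 0 · 2 = 0
  Term 1 contributes 8 + 1 · 2 = 10
  Term 2 contributes -2 + 2 · 2 = 2
p(2) = ⊕ of these = min[0, 10, 2] = 0.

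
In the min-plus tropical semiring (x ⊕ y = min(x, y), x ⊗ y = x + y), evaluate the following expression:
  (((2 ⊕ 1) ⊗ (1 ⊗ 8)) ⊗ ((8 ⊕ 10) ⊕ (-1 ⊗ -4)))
(((2 ⊕ 1) ⊗ (1 ⊗ 8)) ⊗ ((8 ⊕ 10) ⊕ (-1 ⊗ -4))) = 5

Expand innermost to outermost. Recall ⊕ takes the minimum of its arguments and ⊗ takes their sum. Working out the expression (((2 ⊕ 1) ⊗ (1 ⊗ 8)) ⊗ ((8 ⊕ 10) ⊕ (-1 ⊗ -4))) gives 5.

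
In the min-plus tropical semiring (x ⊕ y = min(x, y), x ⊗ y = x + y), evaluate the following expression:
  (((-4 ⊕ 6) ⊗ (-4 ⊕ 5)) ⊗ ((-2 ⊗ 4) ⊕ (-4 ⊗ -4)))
(((-4 ⊕ 6) ⊗ (-4 ⊕ 5)) ⊗ ((-2 ⊗ 4) ⊕ (-4 ⊗ -4))) = -16

Expand innermost to outermost. Recall ⊕ takes the minimum of its arguments and ⊗ takes their sum. Working out the expression (((-4 ⊕ 6) ⊗ (-4 ⊕ 5)) ⊗ ((-2 ⊗ 4) ⊕ (-4 ⊗ -4))) gives -16.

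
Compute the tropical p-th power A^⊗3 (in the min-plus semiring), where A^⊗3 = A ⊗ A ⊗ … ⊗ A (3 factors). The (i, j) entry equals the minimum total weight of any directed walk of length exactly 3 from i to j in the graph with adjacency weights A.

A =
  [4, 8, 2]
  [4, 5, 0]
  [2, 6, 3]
A^⊗3 =
  [7, 11, 6]
  [5, 9, 4]
  [6, 10, 7]

Each entry (A^⊗3)_ij equals the minimum over all length-3 walks i = v_0 → v_1 → … → v_3 = j of Σ_t A[v_t][v_{t+1}]. For example, for (i, j) = (0, 2) we minimise over 9 possible intermediate vertex sequences; the minimum is 6, attained along the walk 0 → 2 → 0 → 2.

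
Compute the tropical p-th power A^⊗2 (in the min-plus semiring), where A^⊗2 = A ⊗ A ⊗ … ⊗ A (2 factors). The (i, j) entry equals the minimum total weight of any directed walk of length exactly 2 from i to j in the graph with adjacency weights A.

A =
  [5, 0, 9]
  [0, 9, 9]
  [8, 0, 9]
A^⊗2 =
  [0, 5, 9]
  [5, 0, 9]
  [0, 8, 9]

Each entry (A^⊗2)_ij equals the minimum over all length-2 walks i = v_0 → v_1 → … → v_2 = j of Σ_t A[v_t][v_{t+1}]. For example, for (i, j) = (0, 2) we minimise over 3 possible intermediate vertex sequences; the minimum is 9, attained along the walk 0 → 1 → 2.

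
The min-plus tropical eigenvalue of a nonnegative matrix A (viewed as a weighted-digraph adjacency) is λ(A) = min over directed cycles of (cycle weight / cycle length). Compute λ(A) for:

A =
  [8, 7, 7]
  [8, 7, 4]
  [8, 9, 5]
λ(A) = 5

Enumerate directed cycles and compute their means (weight / length). Sample:
  cycle 0 → 0: weight = 8, length = 1, mean = 8/1 ≈ 8.000
  cycle 1 → 1: weight = 7, length = 1, mean = 7/1 ≈ 7.000
  cycle 2 → 2: weight = 5, length = 1, mean = 5/1 ≈ 5.000
  cycle 0 → 1 → 0: weight = 15, length = 2, mean = 15/2 ≈ 7.500
  cycle 0 → 2 → 0: weight = 15, length = 2, mean = 15/2 ≈ 7.500
  cycle 1 → 0 → 1: weight = 15, length = 2, mean = 15/2 ≈ 7.500
Minimum mean = 5.000, attained e.g. along the cycle 2 → 2 with weight 5 and length 1. So λ(A) = 5/1 = 5.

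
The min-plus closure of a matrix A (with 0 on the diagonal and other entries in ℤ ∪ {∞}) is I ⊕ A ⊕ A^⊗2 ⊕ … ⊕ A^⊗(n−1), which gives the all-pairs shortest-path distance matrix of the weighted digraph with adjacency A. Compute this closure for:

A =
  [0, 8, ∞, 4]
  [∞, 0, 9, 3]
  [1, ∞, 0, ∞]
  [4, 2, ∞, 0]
Closure =
  [0, 6, 15, 4]
  [7, 0, 9, 3]
  [1, 7, 0, 5]
  [4, 2, 11, 0]

This is the Floyd-Warshall all-pairs shortest-path computation. For each intermediate vertex k = 0, 1, …, 3, update dist[i][j] ← min(dist[i][j], dist[i][k] + dist[k][j]). The final matrix gives, for each (i, j), the minimum total weight of any directed path from i to j (possibly empty when i = j).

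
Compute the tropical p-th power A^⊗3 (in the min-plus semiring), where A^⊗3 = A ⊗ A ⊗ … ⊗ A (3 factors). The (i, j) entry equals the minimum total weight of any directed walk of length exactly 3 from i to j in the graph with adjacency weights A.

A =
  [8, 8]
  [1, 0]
A^⊗3 =
  [9, 8]
  [1, 0]

Each entry (A^⊗3)_ij equals the minimum over all length-3 walks i = v_0 → v_1 → … → v_3 = j of Σ_t A[v_t][v_{t+1}]. For example, for (i, j) = (0, 1) we minimise over 4 possible intermediate vertex sequences; the minimum is 8, attained along the walk 0 → 1 → 1 → 1.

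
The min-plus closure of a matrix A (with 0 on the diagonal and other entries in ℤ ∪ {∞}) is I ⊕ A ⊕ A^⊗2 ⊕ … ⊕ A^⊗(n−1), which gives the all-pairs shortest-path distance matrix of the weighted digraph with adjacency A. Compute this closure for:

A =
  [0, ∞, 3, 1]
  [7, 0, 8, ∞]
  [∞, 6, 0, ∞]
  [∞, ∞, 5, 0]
Closure =
  [0, 9, 3, 1]
  [7, 0, 8, 8]
  [13, 6, 0, 14]
  [18, 11, 5, 0]

This is the Floyd-Warshall all-pairs shortest-path computation. For each intermediate vertex k = 0, 1, …, 3, update dist[i][j] ← min(dist[i][j], dist[i][k] + dist[k][j]). The final matrix gives, for each (i, j), the minimum total weight of any directed path from i to j (possibly empty when i = j).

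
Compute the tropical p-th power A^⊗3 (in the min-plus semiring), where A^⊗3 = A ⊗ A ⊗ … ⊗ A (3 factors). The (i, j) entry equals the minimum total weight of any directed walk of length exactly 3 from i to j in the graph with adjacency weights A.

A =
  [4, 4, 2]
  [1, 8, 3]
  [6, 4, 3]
A^⊗3 =
  [7, 9, 7]
  [6, 7, 6]
  [8, 9, 7]

Each entry (A^⊗3)_ij equals the minimum over all length-3 walks i = v_0 → v_1 → … → v_3 = j of Σ_t A[v_t][v_{t+1}]. For example, for (i, j) = (0, 2) we minimise over 9 possible intermediate vertex sequences; the minimum is 7, attained along the walk 0 → 1 → 0 → 2.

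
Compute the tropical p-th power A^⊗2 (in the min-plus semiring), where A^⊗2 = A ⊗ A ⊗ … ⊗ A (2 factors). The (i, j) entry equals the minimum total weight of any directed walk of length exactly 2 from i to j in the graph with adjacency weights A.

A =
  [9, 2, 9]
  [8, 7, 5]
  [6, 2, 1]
A^⊗2 =
  [10, 9, 7]
  [11, 7, 6]
  [7, 3, 2]

Each entry (A^⊗2)_ij equals the minimum over all length-2 walks i = v_0 → v_1 → … → v_2 = j of Σ_t A[v_t][v_{t+1}]. For example, for (i, j) = (0, 2) we minimise over 3 possible intermediate vertex sequences; the minimum is 7, attained along the walk 0 → 1 → 2.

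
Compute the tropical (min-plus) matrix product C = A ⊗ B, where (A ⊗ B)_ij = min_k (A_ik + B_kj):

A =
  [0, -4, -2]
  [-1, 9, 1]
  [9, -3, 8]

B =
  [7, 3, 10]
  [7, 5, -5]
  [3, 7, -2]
A ⊗ B =
  [1, 1, -9]
  [4, 2, -1]
  [4, 2, -8]

Apply the min-plus product entry-by-entry:
  C[0][0] = min over k of (A[0][0] + B[0][0] = 0 + 7 = 7, A[0][1] + B[1][0] = -4 + 7 = 3, A[0][2] + B[2][0] = -2 + 3 = 1) = 1 (attained at k = 2)
  C[0][1] = min over k of (A[0][0] + B[0][1] = 0 + 3 = 3, A[0][1] + B[1][1] = -4 + 5 = 1, A[0][2] + B[2][1] = -2 + 7 = 5) = 1 (attained at k = 1)
  C[0][2] = min over k of (A[0][0] + B[0][2] = 0 + 10 = 10, A[0][1] + B[1][2] = -4 + -5 = -9, A[0][2] + B[2][2] = -2 + -2 = -4) = -9 (attained at k = 1)
  C[1][0] = min over k of (A[1][0] + B[0][0] = -1 + 7 = 6, A[1][1] + B[1][0] = 9 + 7 = 16, A[1][2] + B[2][0] = 1 + 3 = 4) = 4 (attained at k = 2)
  C[1][1] = min over k of (A[1][0] + B[0][1] = -1 + 3 = 2, A[1][1] + B[1][1] = 9 + 5 = 14, A[1][2] + B[2][1] = 1 + 7 = 8) = 2 (attained at k = 0)
  C[1][2] = min over k of (A[1][0] + B[0][2] = -1 + 10 = 9, A[1][1] + B[1][2] = 9 + -5 = 4, A[1][2] + B[2][2] = 1 + -2 = -1) = -1 (attained at k = 2)
  C[2][0] = min over k of (A[2][0] + B[0][0] = 9 + 7 = 16, A[2][1] + B[1][0] = -3 + 7 = 4, A[2][2] + B[2][0] = 8 + 3 = 11) = 4 (attained at k = 1)
  C[2][1] = min over k of (A[2][0] + B[0][1] = 9 + 3 = 12, A[2][1] + B[1][1] = -3 + 5 = 2, A[2][2] + B[2][1] = 8 + 7 = 15) = 2 (attained at k = 1)
  C[2][2] = min over k of (A[2][0] + B[0][2] = 9 + 10 = 19, A[2][1] + B[1][2] = -3 + -5 = -8, A[2][2] + B[2][2] = 8 + -2 = 6) = -8 (attained at k = 1)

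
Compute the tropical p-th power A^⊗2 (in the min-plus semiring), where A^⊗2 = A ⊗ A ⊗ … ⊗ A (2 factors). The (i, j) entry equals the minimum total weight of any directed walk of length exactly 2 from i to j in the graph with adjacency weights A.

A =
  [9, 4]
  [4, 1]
A^⊗2 =
  [8, 5]
  [5, 2]

Each entry (A^⊗2)_ij equals the minimum over all length-2 walks i = v_0 → v_1 → … → v_2 = j of Σ_t A[v_t][v_{t+1}]. For example, for (i, j) = (0, 1) we minimise over 2 possible intermediate vertex sequences; the minimum is 5, attained along the walk 0 → 1 → 1.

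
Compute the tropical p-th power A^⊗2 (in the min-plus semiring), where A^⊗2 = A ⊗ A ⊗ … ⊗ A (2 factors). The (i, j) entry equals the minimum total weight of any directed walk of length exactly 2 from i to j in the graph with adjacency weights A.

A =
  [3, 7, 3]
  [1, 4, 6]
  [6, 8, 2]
A^⊗2 =
  [6, 10, 5]
  [4, 8, 4]
  [8, 10, 4]

Each entry (A^⊗2)_ij equals the minimum over all length-2 walks i = v_0 → v_1 → … → v_2 = j of Σ_t A[v_t][v_{t+1}]. For example, for (i, j) = (0, 2) we minimise over 3 possible intermediate vertex sequences; the minimum is 5, attained along the walk 0 → 2 → 2.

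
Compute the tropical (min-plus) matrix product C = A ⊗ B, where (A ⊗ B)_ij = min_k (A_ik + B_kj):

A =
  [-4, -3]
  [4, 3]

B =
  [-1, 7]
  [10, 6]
A ⊗ B =
  [-5, 3]
  [3, 9]

Apply the min-plus product entry-by-entry:
  C[0][0] = min over k of (A[0][0] + B[0][0] = -4 + -1 = -5, A[0][1] + B[1][0] = -3 + 10 = 7) = -5 (attained at k = 0)
  C[0][1] = min over k of (A[0][0] + B[0][1] = -4 + 7 = 3, A[0][1] + B[1][1] = -3 + 6 = 3) = 3 (attained at k = 0)
  C[1][0] = min over k of (A[1][0] + B[0][0] = 4 + -1 = 3, A[1][1] + B[1][0] = 3 + 10 = 13) = 3 (attained at k = 0)
  C[1][1] = min over k of (A[1][0] + B[0][1] = 4 + 7 = 11, A[1][1] + B[1][1] = 3 + 6 = 9) = 9 (attained at k = 1)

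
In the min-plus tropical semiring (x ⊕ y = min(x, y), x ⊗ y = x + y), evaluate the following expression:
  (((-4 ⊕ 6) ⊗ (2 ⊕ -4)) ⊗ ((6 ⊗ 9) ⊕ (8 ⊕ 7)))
(((-4 ⊕ 6) ⊗ (2 ⊕ -4)) ⊗ ((6 ⊗ 9) ⊕ (8 ⊕ 7))) = -1

Expand innermost to outermost. Recall ⊕ takes the minimum of its arguments and ⊗ takes their sum. Working out the expression (((-4 ⊕ 6) ⊗ (2 ⊕ -4)) ⊗ ((6 ⊗ 9) ⊕ (8 ⊕ 7))) gives -1.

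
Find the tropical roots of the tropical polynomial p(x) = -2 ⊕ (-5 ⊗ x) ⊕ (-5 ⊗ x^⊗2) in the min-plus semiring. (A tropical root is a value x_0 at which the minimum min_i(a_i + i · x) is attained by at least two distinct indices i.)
Roots: {0, 3}

Each tropical root is a break point of the lower envelope of the lines y = a_i + i · x (there are 3 lines, with slopes 0, 1, ..., 2). Only the lines that attain the minimum somewhere contribute to roots; other lines are dominated. Here the surviving (envelope) indices are i = 2, i = 1, i = 0.
Intersections between consecutive envelope lines give the roots: for adjacent envelope indices i < j the intersection is x = (a_i − a_j) / (j − i). Reading off the sorted break points: {0, 3}.
Verification: at each break x_0, at least two indices attain the minimum of min_i(a_i + i · x_0).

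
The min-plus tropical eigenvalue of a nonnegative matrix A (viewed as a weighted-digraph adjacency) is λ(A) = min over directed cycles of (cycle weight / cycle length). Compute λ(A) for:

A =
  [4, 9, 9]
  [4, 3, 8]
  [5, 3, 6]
λ(A) = 3

Enumerate directed cycles and compute their means (weight / length). Sample:
  cycle 0 → 0: weight = 4, length = 1, mean = 4/1 ≈ 4.000
  cycle 1 → 1: weight = 3, length = 1, mean = 3/1 ≈ 3.000
  cycle 2 → 2: weight = 6, length = 1, mean = 6/1 ≈ 6.000
  cycle 0 → 1 → 0: weight = 13, length = 2, mean = 13/2 ≈ 6.500
  cycle 0 → 2 → 0: weight = 14, length = 2, mean = 14/2 ≈ 7.000
  cycle 1 → 0 → 1: weight = 13, length = 2, mean = 13/2 ≈ 6.500
Minimum mean = 3.000, attained e.g. along the cycle 1 → 1 with weight 3 and length 1. So λ(A) = 3/1 = 3.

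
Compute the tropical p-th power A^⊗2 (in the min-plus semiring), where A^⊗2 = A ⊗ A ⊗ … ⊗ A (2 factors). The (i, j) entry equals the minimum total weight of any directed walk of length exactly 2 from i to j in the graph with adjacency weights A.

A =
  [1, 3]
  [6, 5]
A^⊗2 =
  [2, 4]
  [7, 9]

Each entry (A^⊗2)_ij equals the minimum over all length-2 walks i = v_0 → v_1 → … → v_2 = j of Σ_t A[v_t][v_{t+1}]. For example, for (i, j) = (0, 1) we minimise over 2 possible intermediate vertex sequences; the minimum is 4, attained along the walk 0 → 0 → 1.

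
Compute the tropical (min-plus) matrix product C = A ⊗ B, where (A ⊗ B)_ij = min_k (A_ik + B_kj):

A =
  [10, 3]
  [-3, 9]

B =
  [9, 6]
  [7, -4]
A ⊗ B =
  [10, -1]
  [6, 3]

Apply the min-plus product entry-by-entry:
  C[0][0] = min over k of (A[0][0] + B[0][0] = 10 + 9 = 19, A[0][1] + B[1][0] = 3 + 7 = 10) = 10 (attained at k = 1)
  C[0][1] = min over k of (A[0][0] + B[0][1] = 10 + 6 = 16, A[0][1] + B[1][1] = 3 + -4 = -1) = -1 (attained at k = 1)
  C[1][0] = min over k of (A[1][0] + B[0][0] = -3 + 9 = 6, A[1][1] + B[1][0] = 9 + 7 = 16) = 6 (attained at k = 0)
  C[1][1] = min over k of (A[1][0] + B[0][1] = -3 + 6 = 3, A[1][1] + B[1][1] = 9 + -4 = 5) = 3 (attained at k = 0)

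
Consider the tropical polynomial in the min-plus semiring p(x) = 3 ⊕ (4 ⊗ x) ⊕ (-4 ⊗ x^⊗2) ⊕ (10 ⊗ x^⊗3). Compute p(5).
p(5) = 3

A tropical monomial a ⊗ x^⊗i evaluates to a + i · x. Evaluating each term at x = 5:
  Term 0 contributes 3 + 0 · 5 = 3
  Term 1 contributes 4 + 1 · 5 = 9
  Term 2 contributes -4 + 2 · 5 = 6
  Term 3 contributes 10 + 3 · 5 = 25
p(5) = ⊕ of these = min[3, 9, 6, 25] = 3.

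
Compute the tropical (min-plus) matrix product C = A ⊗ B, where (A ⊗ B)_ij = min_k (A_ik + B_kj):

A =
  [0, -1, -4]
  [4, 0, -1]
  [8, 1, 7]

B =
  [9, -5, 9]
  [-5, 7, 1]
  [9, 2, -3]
A ⊗ B =
  [-6, -5, -7]
  [-5, -1, -4]
  [-4, 3, 2]

Apply the min-plus product entry-by-entry:
  C[0][0] = min over k of (A[0][0] + B[0][0] = 0 + 9 = 9, A[0][1] + B[1][0] = -1 + -5 = -6, A[0][2] + B[2][0] = -4 + 9 = 5) = -6 (attained at k = 1)
  C[0][1] = min over k of (A[0][0] + B[0][1] = 0 + -5 = -5, A[0][1] + B[1][1] = -1 + 7 = 6, A[0][2] + B[2][1] = -4 + 2 = -2) = -5 (attained at k = 0)
  C[0][2] = min over k of (A[0][0] + B[0][2] = 0 + 9 = 9, A[0][1] + B[1][2] = -1 + 1 = 0, A[0][2] + B[2][2] = -4 + -3 = -7) = -7 (attained at k = 2)
  C[1][0] = min over k of (A[1][0] + B[0][0] = 4 + 9 = 13, A[1][1] + B[1][0] = 0 + -5 = -5, A[1][2] + B[2][0] = -1 + 9 = 8) = -5 (attained at k = 1)
  C[1][1] = min over k of (A[1][0] + B[0][1] = 4 + -5 = -1, A[1][1] + B[1][1] = 0 + 7 = 7, A[1][2] + B[2][1] = -1 + 2 = 1) = -1 (attained at k = 0)
  C[1][2] = min over k of (A[1][0] + B[0][2] = 4 + 9 = 13, A[1][1] + B[1][2] = 0 + 1 = 1, A[1][2] + B[2][2] = -1 + -3 = -4) = -4 (attained at k = 2)
  C[2][0] = min over k of (A[2][0] + B[0][0] = 8 + 9 = 17, A[2][1] + B[1][0] = 1 + -5 = -4, A[2][2] + B[2][0] = 7 + 9 = 16) = -4 (attained at k = 1)
  C[2][1] = min over k of (A[2][0] + B[0][1] = 8 + -5 = 3, A[2][1] + B[1][1] = 1 + 7 = 8, A[2][2] + B[2][1] = 7 + 2 = 9) = 3 (attained at k = 0)
  C[2][2] = min over k of (A[2][0] + B[0][2] = 8 + 9 = 17, A[2][1] + B[1][2] = 1 + 1 = 2, A[2][2] + B[2][2] = 7 + -3 = 4) = 2 (attained at k = 1)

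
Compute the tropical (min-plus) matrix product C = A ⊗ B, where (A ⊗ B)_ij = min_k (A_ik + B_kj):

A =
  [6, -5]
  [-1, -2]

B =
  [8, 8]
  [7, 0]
A ⊗ B =
  [2, -5]
  [5, -2]

Apply the min-plus product entry-by-entry:
  C[0][0] = min over k of (A[0][0] + B[0][0] = 6 + 8 = 14, A[0][1] + B[1][0] = -5 + 7 = 2) = 2 (attained at k = 1)
  C[0][1] = min over k of (A[0][0] + B[0][1] = 6 + 8 = 14, A[0][1] + B[1][1] = -5 + 0 = -5) = -5 (attained at k = 1)
  C[1][0] = min over k of (A[1][0] + B[0][0] = -1 + 8 = 7, A[1][1] + B[1][0] = -2 + 7 = 5) = 5 (attained at k = 1)
  C[1][1] = min over k of (A[1][0] + B[0][1] = -1 + 8 = 7, A[1][1] + B[1][1] = -2 + 0 = -2) = -2 (attained at k = 1)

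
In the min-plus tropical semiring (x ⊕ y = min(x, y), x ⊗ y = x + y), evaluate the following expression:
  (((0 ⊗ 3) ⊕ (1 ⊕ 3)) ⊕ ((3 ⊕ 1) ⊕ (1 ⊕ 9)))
(((0 ⊗ 3) ⊕ (1 ⊕ 3)) ⊕ ((3 ⊕ 1) ⊕ (1 ⊕ 9))) = 1

Expand innermost to outermost. Recall ⊕ takes the minimum of its arguments and ⊗ takes their sum. Working out the expression (((0 ⊗ 3) ⊕ (1 ⊕ 3)) ⊕ ((3 ⊕ 1) ⊕ (1 ⊕ 9))) gives 1.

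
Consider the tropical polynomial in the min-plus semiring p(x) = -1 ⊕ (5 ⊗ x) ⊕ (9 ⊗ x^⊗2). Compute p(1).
p(1) = -1

A tropical monomial a ⊗ x^⊗i evaluates to a + i · x. Evaluating each term at x = 1:
  Term 0 contributes -1 + 0 · 1 = -1
  Term 1 contributes 5 + 1 · 1 = 6
  Term 2 contributes 9 + 2 · 1 = 11
p(1) = ⊕ of these = min[-1, 6, 11] = -1.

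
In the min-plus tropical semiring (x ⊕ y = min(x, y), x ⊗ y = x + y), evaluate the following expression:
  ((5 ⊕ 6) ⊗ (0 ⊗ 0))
((5 ⊕ 6) ⊗ (0 ⊗ 0)) = 5

Expand innermost to outermost. Recall ⊕ takes the minimum of its arguments and ⊗ takes their sum. Working out the expression ((5 ⊕ 6) ⊗ (0 ⊗ 0)) gives 5.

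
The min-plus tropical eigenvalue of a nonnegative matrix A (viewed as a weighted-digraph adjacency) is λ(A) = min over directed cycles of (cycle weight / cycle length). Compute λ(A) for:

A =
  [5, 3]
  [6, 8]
λ(A) = 9/2

Enumerate directed cycles and compute their means (weight / length). Sample:
  cycle 0 → 0: weight = 5, length = 1, mean = 5/1 ≈ 5.000
  cycle 1 → 1: weight = 8, length = 1, mean = 8/1 ≈ 8.000
  cycle 0 → 1 → 0: weight = 9, length = 2, mean = 9/2 ≈ 4.500
  cycle 1 → 0 → 1: weight = 9, length = 2, mean = 9/2 ≈ 4.500
Minimum mean = 4.500, attained e.g. along the cycle 0 → 1 → 0 with weight 9 and length 2. So λ(A) = 9/2 = 9/2.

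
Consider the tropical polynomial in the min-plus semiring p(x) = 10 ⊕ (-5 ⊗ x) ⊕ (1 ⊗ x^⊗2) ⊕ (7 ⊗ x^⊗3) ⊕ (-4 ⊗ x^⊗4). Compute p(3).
p(3) = -2

A tropical monomial a ⊗ x^⊗i evaluates to a + i · x. Evaluating each term at x = 3:
  Term 0 contributes 10 + 0 · 3 = 10
  Term 1 contributes -5 + 1 · 3 = -2
  Term 2 contributes 1 + 2 · 3 = 7
  Term 3 contributes 7 + 3 · 3 = 16
  Term 4 contributes -4 + 4 · 3 = 8
p(3) = ⊕ of these = min[10, -2, 7, 16, 8] = -2.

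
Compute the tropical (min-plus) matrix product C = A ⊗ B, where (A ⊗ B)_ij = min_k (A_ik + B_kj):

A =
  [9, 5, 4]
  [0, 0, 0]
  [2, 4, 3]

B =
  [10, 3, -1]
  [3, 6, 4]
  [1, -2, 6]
A ⊗ B =
  [5, 2, 8]
  [1, -2, -1]
  [4, 1, 1]

Apply the min-plus product entry-by-entry:
  C[0][0] = min over k of (A[0][0] + B[0][0] = 9 + 10 = 19, A[0][1] + B[1][0] = 5 + 3 = 8, A[0][2] + B[2][0] = 4 + 1 = 5) = 5 (attained at k = 2)
  C[0][1] = min over k of (A[0][0] + B[0][1] = 9 + 3 = 12, A[0][1] + B[1][1] = 5 + 6 = 11, A[0][2] + B[2][1] = 4 + -2 = 2) = 2 (attained at k = 2)
  C[0][2] = min over k of (A[0][0] + B[0][2] = 9 + -1 = 8, A[0][1] + B[1][2] = 5 + 4 = 9, A[0][2] + B[2][2] = 4 + 6 = 10) = 8 (attained at k = 0)
  C[1][0] = min over k of (A[1][0] + B[0][0] = 0 + 10 = 10, A[1][1] + B[1][0] = 0 + 3 = 3, A[1][2] + B[2][0] = 0 + 1 = 1) = 1 (attained at k = 2)
  C[1][1] = min over k of (A[1][0] + B[0][1] = 0 + 3 = 3, A[1][1] + B[1][1] = 0 + 6 = 6, A[1][2] + B[2][1] = 0 + -2 = -2) = -2 (attained at k = 2)
  C[1][2] = min over k of (A[1][0] + B[0][2] = 0 + -1 = -1, A[1][1] + B[1][2] = 0 + 4 = 4, A[1][2] + B[2][2] = 0 + 6 = 6) = -1 (attained at k = 0)
  C[2][0] = min over k of (A[2][0] + B[0][0] = 2 + 10 = 12, A[2][1] + B[1][0] = 4 + 3 = 7, A[2][2] + B[2][0] = 3 + 1 = 4) = 4 (attained at k = 2)
  C[2][1] = min over k of (A[2][0] + B[0][1] = 2 + 3 = 5, A[2][1] + B[1][1] = 4 + 6 = 10, A[2][2] + B[2][1] = 3 + -2 = 1) = 1 (attained at k = 2)
  C[2][2] = min over k of (A[2][0] + B[0][2] = 2 + -1 = 1, A[2][1] + B[1][2] = 4 + 4 = 8, A[2][2] + B[2][2] = 3 + 6 = 9) = 1 (attained at k = 0)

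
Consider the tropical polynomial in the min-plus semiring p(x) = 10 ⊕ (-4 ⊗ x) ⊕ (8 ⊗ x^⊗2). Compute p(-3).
p(-3) = -7

A tropical monomial a ⊗ x^⊗i evaluates to a + i · x. Evaluating each term at x = -3:
  Term 0 contributes 10 + 0 · -3 = 10
  Term 1 contributes -4 + 1 · -3 = -7
  Term 2 contributes 8 + 2 · -3 = 2
p(-3) = ⊕ of these = min[10, -7, 2] = -7.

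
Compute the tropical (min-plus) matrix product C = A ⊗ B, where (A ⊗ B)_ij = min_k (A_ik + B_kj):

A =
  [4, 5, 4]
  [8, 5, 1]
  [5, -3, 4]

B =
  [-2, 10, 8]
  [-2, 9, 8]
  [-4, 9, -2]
A ⊗ B =
  [0, 13, 2]
  [-3, 10, -1]
  [-5, 6, 2]

Apply the min-plus product entry-by-entry:
  C[0][0] = min over k of (A[0][0] + B[0][0] = 4 + -2 = 2, A[0][1] + B[1][0] = 5 + -2 = 3, A[0][2] + B[2][0] = 4 + -4 = 0) = 0 (attained at k = 2)
  C[0][1] = min over k of (A[0][0] + B[0][1] = 4 + 10 = 14, A[0][1] + B[1][1] = 5 + 9 = 14, A[0][2] + B[2][1] = 4 + 9 = 13) = 13 (attained at k = 2)
  C[0][2] = min over k of (A[0][0] + B[0][2] = 4 + 8 = 12, A[0][1] + B[1][2] = 5 + 8 = 13, A[0][2] + B[2][2] = 4 + -2 = 2) = 2 (attained at k = 2)
  C[1][0] = min over k of (A[1][0] + B[0][0] = 8 + -2 = 6, A[1][1] + B[1][0] = 5 + -2 = 3, A[1][2] + B[2][0] = 1 + -4 = -3) = -3 (attained at k = 2)
  C[1][1] = min over k of (A[1][0] + B[0][1] = 8 + 10 = 18, A[1][1] + B[1][1] = 5 + 9 = 14, A[1][2] + B[2][1] = 1 + 9 = 10) = 10 (attained at k = 2)
  C[1][2] = min over k of (A[1][0] + B[0][2] = 8 + 8 = 16, A[1][1] + B[1][2] = 5 + 8 = 13, A[1][2] + B[2][2] = 1 + -2 = -1) = -1 (attained at k = 2)
  C[2][0] = min over k of (A[2][0] + B[0][0] = 5 + -2 = 3, A[2][1] + B[1][0] = -3 + -2 = -5, A[2][2] + B[2][0] = 4 + -4 = 0) = -5 (attained at k = 1)
  C[2][1] = min over k of (A[2][0] + B[0][1] = 5 + 10 = 15, A[2][1] + B[1][1] = -3 + 9 = 6, A[2][2] + B[2][1] = 4 + 9 = 13) = 6 (attained at k = 1)
  C[2][2] = min over k of (A[2][0] + B[0][2] = 5 + 8 = 13, A[2][1] + B[1][2] = -3 + 8 = 5, A[2][2] + B[2][2] = 4 + -2 = 2) = 2 (attained at k = 2)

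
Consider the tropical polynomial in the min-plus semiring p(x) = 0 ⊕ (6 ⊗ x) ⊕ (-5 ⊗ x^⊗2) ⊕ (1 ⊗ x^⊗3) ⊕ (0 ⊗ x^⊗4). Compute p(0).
p(0) = -5

A tropical monomial a ⊗ x^⊗i evaluates to a + i · x. Evaluating each term at x = 0:
  Term 0 contributes 0 + 0 · 0 = 0
  Term 1 contributes 6 + 1 · 0 = 6
  Term 2 contributes -5 + 2 · 0 = -5
  Term 3 contributes 1 + 3 · 0 = 1
  Term 4 contributes 0 + 4 · 0 = 0
p(0) = ⊕ of these = min[0, 6, -5, 1, 0] = -5.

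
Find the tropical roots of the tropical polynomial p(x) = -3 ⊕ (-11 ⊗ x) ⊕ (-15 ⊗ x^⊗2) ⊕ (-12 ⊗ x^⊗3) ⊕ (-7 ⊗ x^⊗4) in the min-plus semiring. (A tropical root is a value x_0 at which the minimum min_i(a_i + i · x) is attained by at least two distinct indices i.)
Roots: {-5, -3, 4, 8}

Each tropical root is a break point of the lower envelope of the lines y = a_i + i · x (there are 5 lines, with slopes 0, 1, ..., 4). Only the lines that attain the minimum somewhere contribute to roots; other lines are dominated. Here the surviving (envelope) indices are i = 4, i = 3, i = 2, i = 1, i = 0.
Intersections between consecutive envelope lines give the roots: for adjacent envelope indices i < j the intersection is x = (a_i − a_j) / (j − i). Reading off the sorted break points: {-5, -3, 4, 8}.
Verification: at each break x_0, at least two indices attain the minimum of min_i(a_i + i · x_0).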